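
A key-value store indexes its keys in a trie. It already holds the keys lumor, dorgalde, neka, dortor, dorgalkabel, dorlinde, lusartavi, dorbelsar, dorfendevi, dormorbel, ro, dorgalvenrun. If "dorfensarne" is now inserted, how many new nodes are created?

5

Walking "dorfensarne" from the root, the first 6 characters ("dorfen") follow existing edges; "s" is the first miss.
Each of the 5 remaining characters creates one node.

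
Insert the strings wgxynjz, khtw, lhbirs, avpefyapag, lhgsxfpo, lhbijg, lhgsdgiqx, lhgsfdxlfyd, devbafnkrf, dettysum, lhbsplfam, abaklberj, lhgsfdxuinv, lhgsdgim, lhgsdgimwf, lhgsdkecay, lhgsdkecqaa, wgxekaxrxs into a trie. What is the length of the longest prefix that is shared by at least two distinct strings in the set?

8

Look for the deepest trie node that still has at least two words in its subtree.
"lhgsdgim" and "lhgsdgimwf" agree on "lhgsdgim" (8 characters) before diverging; nothing deeper is shared.
Longest shared-prefix length: 8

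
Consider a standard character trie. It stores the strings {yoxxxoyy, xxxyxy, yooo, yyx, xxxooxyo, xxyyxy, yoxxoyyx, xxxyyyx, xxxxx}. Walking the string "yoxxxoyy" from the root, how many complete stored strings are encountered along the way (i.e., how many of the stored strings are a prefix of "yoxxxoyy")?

Check each prefix of "yoxxxoyy" against the stored set — each match is an end-marker on the path.
Prefixes of the query that are stored words: "yoxxxoyy"
Count: 1

1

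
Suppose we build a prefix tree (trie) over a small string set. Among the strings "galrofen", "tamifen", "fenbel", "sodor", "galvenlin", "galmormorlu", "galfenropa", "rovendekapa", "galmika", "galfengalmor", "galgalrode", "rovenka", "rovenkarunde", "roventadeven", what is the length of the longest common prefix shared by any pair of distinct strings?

7

Equivalently: take the maximum, over all pairs, of their longest common prefix length.
"rovenka" and "rovenkarunde" agree on "rovenka" (7 characters) before diverging; nothing deeper is shared.
Longest shared-prefix length: 7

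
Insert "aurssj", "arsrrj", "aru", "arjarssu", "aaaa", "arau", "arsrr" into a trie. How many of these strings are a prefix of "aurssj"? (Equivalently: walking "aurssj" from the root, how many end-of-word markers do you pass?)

1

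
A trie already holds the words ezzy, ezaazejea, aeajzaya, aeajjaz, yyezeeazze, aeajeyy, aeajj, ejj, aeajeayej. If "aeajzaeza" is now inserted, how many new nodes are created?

The longest prefix of "aeajzaeza" already in the trie is "aeajza" (length 6).
So 9 − 6 = 3 new nodes.

3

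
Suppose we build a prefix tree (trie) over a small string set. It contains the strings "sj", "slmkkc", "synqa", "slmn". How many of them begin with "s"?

Traverse to the node for "s", then collect every word in that subtree.
Words under "s": sj, slmkkc, slmn, synqa
Count: 4

4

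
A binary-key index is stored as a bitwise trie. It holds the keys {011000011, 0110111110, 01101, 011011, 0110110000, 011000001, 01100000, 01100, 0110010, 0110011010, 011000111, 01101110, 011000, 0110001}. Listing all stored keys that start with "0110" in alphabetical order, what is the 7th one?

DFS of the "0110" subtree visits, in order: "01100", "011000", "01100000", "011000001", "011000011", "0110001", "011000111", "0110010", "0110011010", "01101", "011011", "0110110000", "01101110", "0110111110"
The 7th is 011000111.

011000111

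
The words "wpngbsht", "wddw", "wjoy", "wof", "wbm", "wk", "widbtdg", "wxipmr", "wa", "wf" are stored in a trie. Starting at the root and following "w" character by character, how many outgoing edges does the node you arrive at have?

10

Follow the path "w" to its node, then look at its outgoing edges.
Distinct next characters after "w": a, b, d, f, i, j, k, o, p, x.
That node has 10 child edges.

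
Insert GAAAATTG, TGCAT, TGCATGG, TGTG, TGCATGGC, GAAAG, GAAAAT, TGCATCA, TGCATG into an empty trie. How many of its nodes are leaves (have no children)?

A leaf is a node with no children — equivalently, the end of a word that is not a proper prefix of any other stored word.
Those words: "GAAAATTG", "GAAAG", "TGCATCA", "TGCATGGC", "TGTG"
Leaf count: 5

5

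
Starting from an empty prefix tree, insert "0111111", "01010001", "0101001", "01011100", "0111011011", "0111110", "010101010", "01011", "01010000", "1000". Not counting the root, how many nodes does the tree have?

34

Count nodes per top-level branch (shared prefixes stored once):
  '0'-branch (01010000, 01010001, 0101001, 010101010, 01011, 01011100, 0111011011, 0111110, 0111111): 30 nodes
  '1'-branch (1000): 4 nodes
Sum: 34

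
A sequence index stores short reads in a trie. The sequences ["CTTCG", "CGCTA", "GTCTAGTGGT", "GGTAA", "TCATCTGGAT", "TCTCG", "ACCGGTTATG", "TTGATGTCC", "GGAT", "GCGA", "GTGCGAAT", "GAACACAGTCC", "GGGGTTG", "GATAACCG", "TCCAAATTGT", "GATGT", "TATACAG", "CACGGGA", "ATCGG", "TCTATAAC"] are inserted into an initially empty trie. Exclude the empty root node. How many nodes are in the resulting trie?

Count nodes per top-level branch (shared prefixes stored once):
  'A'-branch (ACCGGTTATG, ATCGG): 14 nodes
  'C'-branch (CACGGGA, CGCTA, CTTCG): 15 nodes
  'G'-branch (GAACACAGTCC, GATAACCG, GATGT, GCGA, GGAT, GGGGTTG, GGTAA, GTCTAGTGGT, GTGCGAAT): 48 nodes
  'T'-branch (TATACAG, TCATCTGGAT, TCCAAATTGT, TCTATAAC, TCTCG, TTGATGTCC): 40 nodes
Sum: 117

117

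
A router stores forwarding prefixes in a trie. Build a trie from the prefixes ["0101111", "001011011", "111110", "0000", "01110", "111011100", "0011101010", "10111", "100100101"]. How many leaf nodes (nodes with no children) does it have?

9

Leaves are exactly the stored words that no other stored word extends.
Those words: "0000", "001011011", "0011101010", "0101111", "01110", "100100101", "10111", "111011100", "111110"
Leaf count: 9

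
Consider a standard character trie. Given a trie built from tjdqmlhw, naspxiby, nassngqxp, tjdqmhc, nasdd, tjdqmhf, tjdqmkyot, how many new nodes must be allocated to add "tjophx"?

4

The longest prefix of "tjophx" already in the trie is "tj" (length 2).
New nodes needed: |"tjophx"| − 2 = 6 − 2 = 4.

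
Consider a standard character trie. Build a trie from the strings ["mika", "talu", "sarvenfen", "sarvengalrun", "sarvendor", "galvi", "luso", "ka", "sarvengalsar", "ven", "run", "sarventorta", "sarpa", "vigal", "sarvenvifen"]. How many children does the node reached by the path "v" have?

2

Walk "v" from the root, arriving at one node.
Distinct next characters after "v": e, i.
That node has 2 child edges.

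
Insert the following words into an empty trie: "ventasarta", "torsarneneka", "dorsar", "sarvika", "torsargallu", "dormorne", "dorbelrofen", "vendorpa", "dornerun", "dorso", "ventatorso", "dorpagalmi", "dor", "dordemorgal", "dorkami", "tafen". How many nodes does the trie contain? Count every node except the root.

92

Insert word by word; a character creates a node only if that edge doesn't already exist:
  "ventasarta" → 10 new (v, e, n, t, a, s, a, r, t, a)
  "torsarneneka" → 12 new (t, o, r, s, a, r, n, e, n, e, k, a)
  "dorsar" → 6 new (d, o, r, s, a, r)
  "sarvika" → 7 new (s, a, r, v, i, k, a)
  "torsargallu" → prefix "torsar" already present; 5 new (g, a, l, l, u)
  "dormorne" → prefix "dor" already present; 5 new (m, o, r, n, e)
  "dorbelrofen" → prefix "dor" already present; 8 new (b, e, l, r, o, f, e, n)
  "vendorpa" → prefix "ven" already present; 5 new (d, o, r, p, a)
  "dornerun" → prefix "dor" already present; 5 new (n, e, r, u, n)
  "dorso" → prefix "dors" already present; 1 new (o)
  "ventatorso" → prefix "venta" already present; 5 new (t, o, r, s, o)
  "dorpagalmi" → prefix "dor" already present; 7 new (p, a, g, a, l, m, i)
  "dor" → prefix "dor" already present; 0 new (none)
  "dordemorgal" → prefix "dor" already present; 8 new (d, e, m, o, r, g, a, l)
  "dorkami" → prefix "dor" already present; 4 new (k, a, m, i)
  "tafen" → prefix "t" already present; 4 new (a, f, e, n)
Total nodes = 10 + 12 + 6 + 7 + 5 + 5 + 8 + 5 + 5 + 1 + 5 + 7 + 0 + 8 + 4 + 4 = 92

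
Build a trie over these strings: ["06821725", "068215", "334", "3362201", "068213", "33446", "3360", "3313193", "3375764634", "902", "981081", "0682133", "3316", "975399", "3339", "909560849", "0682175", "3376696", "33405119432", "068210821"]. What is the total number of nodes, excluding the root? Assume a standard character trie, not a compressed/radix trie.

For each word, the new-node count is its length minus the longest prefix already in the trie:
  "06821725" → 8 new (0, 6, 8, 2, 1, 7, 2, 5)
  "068215" → prefix "06821" already present; 1 new (5)
  "334" → 3 new (3, 3, 4)
  "3362201" → prefix "33" already present; 5 new (6, 2, 2, 0, 1)
  "068213" → prefix "06821" already present; 1 new (3)
  "33446" → prefix "334" already present; 2 new (4, 6)
  "3360" → prefix "336" already present; 1 new (0)
  "3313193" → prefix "33" already present; 5 new (1, 3, 1, 9, 3)
  "3375764634" → prefix "33" already present; 8 new (7, 5, 7, 6, 4, 6, 3, 4)
  "902" → 3 new (9, 0, 2)
  "981081" → prefix "9" already present; 5 new (8, 1, 0, 8, 1)
  "0682133" → prefix "068213" already present; 1 new (3)
  "3316" → prefix "331" already present; 1 new (6)
  "975399" → prefix "9" already present; 5 new (7, 5, 3, 9, 9)
  "3339" → prefix "33" already present; 2 new (3, 9)
  "909560849" → prefix "90" already present; 7 new (9, 5, 6, 0, 8, 4, 9)
  "0682175" → prefix "068217" already present; 1 new (5)
  "3376696" → prefix "337" already present; 4 new (6, 6, 9, 6)
  "33405119432" → prefix "334" already present; 8 new (0, 5, 1, 1, 9, 4, 3, 2)
  "068210821" → prefix "06821" already present; 4 new (0, 8, 2, 1)
Total nodes = 8 + 1 + 3 + 5 + 1 + 2 + 1 + 5 + 8 + 3 + 5 + 1 + 1 + 5 + 2 + 7 + 1 + 4 + 8 + 4 = 75

75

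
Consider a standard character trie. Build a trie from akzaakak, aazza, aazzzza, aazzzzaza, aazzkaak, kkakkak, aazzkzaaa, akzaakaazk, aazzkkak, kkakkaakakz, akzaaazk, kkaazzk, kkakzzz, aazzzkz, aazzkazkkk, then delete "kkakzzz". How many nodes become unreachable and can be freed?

3

After clearing the end-marker at "kkakzzz", prune upward until reaching a node still needed by another word.
The suffix "zzz" (3 nodes) is used only by "kkakzzz"; the node for "kkak" still has the child "k", so pruning stops there.
Nodes removed: 3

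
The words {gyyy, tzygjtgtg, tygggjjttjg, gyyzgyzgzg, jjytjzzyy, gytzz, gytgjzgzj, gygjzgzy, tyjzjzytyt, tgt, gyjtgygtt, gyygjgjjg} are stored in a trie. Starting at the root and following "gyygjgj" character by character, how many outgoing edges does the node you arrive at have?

Follow the path "gyygjgj" to its node, then look at its outgoing edges.
Distinct next characters after "gyygjgj": j.
That node has 1 child edge.

1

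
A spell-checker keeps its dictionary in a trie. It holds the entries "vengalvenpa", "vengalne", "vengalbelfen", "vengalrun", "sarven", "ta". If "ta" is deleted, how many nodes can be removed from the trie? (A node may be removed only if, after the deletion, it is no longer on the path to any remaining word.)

2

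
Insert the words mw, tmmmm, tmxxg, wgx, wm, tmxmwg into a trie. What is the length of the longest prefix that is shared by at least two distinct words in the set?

The deepest shared node is where two words last agree before diverging.
e.g. "tmxmwg" and "tmxxg" share the prefix "tmx" of length 3; no pair shares a longer one.
Longest shared-prefix length: 3

3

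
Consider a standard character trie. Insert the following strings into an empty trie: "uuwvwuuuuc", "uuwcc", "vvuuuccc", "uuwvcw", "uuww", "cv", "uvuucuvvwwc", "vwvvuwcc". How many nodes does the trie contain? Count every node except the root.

For each word, the new-node count is its length minus the longest prefix already in the trie:
  "uuwvwuuuuc" → 10 new (u, u, w, v, w, u, u, u, u, c)
  "uuwcc" → prefix "uuw" already present; 2 new (c, c)
  "vvuuuccc" → 8 new (v, v, u, u, u, c, c, c)
  "uuwvcw" → prefix "uuwv" already present; 2 new (c, w)
  "uuww" → prefix "uuw" already present; 1 new (w)
  "cv" → 2 new (c, v)
  "uvuucuvvwwc" → prefix "u" already present; 10 new (v, u, u, c, u, v, v, w, w, c)
  "vwvvuwcc" → prefix "v" already present; 7 new (w, v, v, u, w, c, c)
Total nodes = 10 + 2 + 8 + 2 + 1 + 2 + 10 + 7 = 42

42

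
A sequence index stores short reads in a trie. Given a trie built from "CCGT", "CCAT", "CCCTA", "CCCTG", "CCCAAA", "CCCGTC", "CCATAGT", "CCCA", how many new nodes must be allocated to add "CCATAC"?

Walking "CCATAC" from the root, the first 5 characters ("CCATA") follow existing edges; "C" is the first miss.
Each of the 1 remaining characters creates one node.

1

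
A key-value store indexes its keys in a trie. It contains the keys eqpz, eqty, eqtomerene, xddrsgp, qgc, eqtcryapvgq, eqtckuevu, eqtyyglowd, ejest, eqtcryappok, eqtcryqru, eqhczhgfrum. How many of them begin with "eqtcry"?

3

Filter for entries beginning with "eqtcry":
Words under "eqtcry": eqtcryappok, eqtcryapvgq, eqtcryqru
Count: 3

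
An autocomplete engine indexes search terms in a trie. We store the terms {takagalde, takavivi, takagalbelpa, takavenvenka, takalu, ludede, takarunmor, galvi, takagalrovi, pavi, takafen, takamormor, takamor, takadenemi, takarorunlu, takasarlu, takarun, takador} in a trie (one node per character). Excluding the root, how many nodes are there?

For each word, the new-node count is its length minus the longest prefix already in the trie:
  "takagalde" → 9 new (t, a, k, a, g, a, l, d, e)
  "takavivi" → prefix "taka" already present; 4 new (v, i, v, i)
  "takagalbelpa" → prefix "takagal" already present; 5 new (b, e, l, p, a)
  "takavenvenka" → prefix "takav" already present; 7 new (e, n, v, e, n, k, a)
  "takalu" → prefix "taka" already present; 2 new (l, u)
  "ludede" → 6 new (l, u, d, e, d, e)
  "takarunmor" → prefix "taka" already present; 6 new (r, u, n, m, o, r)
  "galvi" → 5 new (g, a, l, v, i)
  "takagalrovi" → prefix "takagal" already present; 4 new (r, o, v, i)
  "pavi" → 4 new (p, a, v, i)
  "takafen" → prefix "taka" already present; 3 new (f, e, n)
  "takamormor" → prefix "taka" already present; 6 new (m, o, r, m, o, r)
  "takamor" → prefix "takamor" already present; 0 new (none)
  "takadenemi" → prefix "taka" already present; 6 new (d, e, n, e, m, i)
  "takarorunlu" → prefix "takar" already present; 6 new (o, r, u, n, l, u)
  "takasarlu" → prefix "taka" already present; 5 new (s, a, r, l, u)
  "takarun" → prefix "takarun" already present; 0 new (none)
  "takador" → prefix "takad" already present; 2 new (o, r)
Total nodes = 9 + 4 + 5 + 7 + 2 + 6 + 6 + 5 + 4 + 4 + 3 + 6 + 0 + 6 + 6 + 5 + 0 + 2 = 80

80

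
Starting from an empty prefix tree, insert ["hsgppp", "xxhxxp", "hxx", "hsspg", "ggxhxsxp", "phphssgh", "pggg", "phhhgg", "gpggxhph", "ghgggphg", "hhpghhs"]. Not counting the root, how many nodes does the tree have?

60

Trace insertions, counting only characters that open a new branch:
  "hsgppp" → 6 new (h, s, g, p, p, p)
  "xxhxxp" → 6 new (x, x, h, x, x, p)
  "hxx" → prefix "h" already present; 2 new (x, x)
  "hsspg" → prefix "hs" already present; 3 new (s, p, g)
  "ggxhxsxp" → 8 new (g, g, x, h, x, s, x, p)
  "phphssgh" → 8 new (p, h, p, h, s, s, g, h)
  "pggg" → prefix "p" already present; 3 new (g, g, g)
  "phhhgg" → prefix "ph" already present; 4 new (h, h, g, g)
  "gpggxhph" → prefix "g" already present; 7 new (p, g, g, x, h, p, h)
  "ghgggphg" → prefix "g" already present; 7 new (h, g, g, g, p, h, g)
  "hhpghhs" → prefix "h" already present; 6 new (h, p, g, h, h, s)
Total nodes = 6 + 6 + 2 + 3 + 8 + 8 + 3 + 4 + 7 + 7 + 6 = 60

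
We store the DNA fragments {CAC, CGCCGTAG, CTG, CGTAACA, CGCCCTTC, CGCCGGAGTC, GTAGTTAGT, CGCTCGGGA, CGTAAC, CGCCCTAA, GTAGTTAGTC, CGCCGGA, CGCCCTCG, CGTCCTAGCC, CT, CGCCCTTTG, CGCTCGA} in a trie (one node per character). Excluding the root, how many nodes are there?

For each word, the new-node count is its length minus the longest prefix already in the trie:
  "CAC" → 3 new (C, A, C)
  "CGCCGTAG" → prefix "C" already present; 7 new (G, C, C, G, T, A, G)
  "CTG" → prefix "C" already present; 2 new (T, G)
  "CGTAACA" → prefix "CG" already present; 5 new (T, A, A, C, A)
  "CGCCCTTC" → prefix "CGCC" already present; 4 new (C, T, T, C)
  "CGCCGGAGTC" → prefix "CGCCG" already present; 5 new (G, A, G, T, C)
  "GTAGTTAGT" → 9 new (G, T, A, G, T, T, A, G, T)
  "CGCTCGGGA" → prefix "CGC" already present; 6 new (T, C, G, G, G, A)
  "CGTAAC" → prefix "CGTAAC" already present; 0 new (none)
  "CGCCCTAA" → prefix "CGCCCT" already present; 2 new (A, A)
  "GTAGTTAGTC" → prefix "GTAGTTAGT" already present; 1 new (C)
  "CGCCGGA" → prefix "CGCCGGA" already present; 0 new (none)
  "CGCCCTCG" → prefix "CGCCCT" already present; 2 new (C, G)
  "CGTCCTAGCC" → prefix "CGT" already present; 7 new (C, C, T, A, G, C, C)
  "CT" → prefix "CT" already present; 0 new (none)
  "CGCCCTTTG" → prefix "CGCCCTT" already present; 2 new (T, G)
  "CGCTCGA" → prefix "CGCTCG" already present; 1 new (A)
Total nodes = 3 + 7 + 2 + 5 + 4 + 5 + 9 + 6 + 0 + 2 + 1 + 0 + 2 + 7 + 0 + 2 + 1 = 56

56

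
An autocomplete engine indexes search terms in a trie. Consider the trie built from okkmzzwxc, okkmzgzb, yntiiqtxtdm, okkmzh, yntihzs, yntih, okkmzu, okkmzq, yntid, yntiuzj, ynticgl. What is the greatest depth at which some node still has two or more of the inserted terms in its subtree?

Equivalently: take the maximum, over all pairs, of their longest common prefix length.
"okkmzgzb" and "okkmzh" agree on "okkmz" (5 characters) before diverging; nothing deeper is shared.
Longest shared-prefix length: 5

5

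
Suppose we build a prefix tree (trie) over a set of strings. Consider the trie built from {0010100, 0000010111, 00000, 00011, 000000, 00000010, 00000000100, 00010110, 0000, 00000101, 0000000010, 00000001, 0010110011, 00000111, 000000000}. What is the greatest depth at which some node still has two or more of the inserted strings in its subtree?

Equivalently: take the maximum, over all pairs, of their longest common prefix length.
e.g. "0000000010" and "00000000100" share the prefix "0000000010" of length 10; no pair shares a longer one.
Longest shared-prefix length: 10

10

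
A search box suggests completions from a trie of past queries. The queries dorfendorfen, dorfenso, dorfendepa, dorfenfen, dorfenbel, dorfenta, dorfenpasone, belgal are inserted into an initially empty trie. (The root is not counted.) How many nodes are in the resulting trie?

37

Trace insertions, counting only characters that open a new branch:
  "dorfendorfen" → 12 new (d, o, r, f, e, n, d, o, r, f, e, n)
  "dorfenso" → prefix "dorfen" already present; 2 new (s, o)
  "dorfendepa" → prefix "dorfend" already present; 3 new (e, p, a)
  "dorfenfen" → prefix "dorfen" already present; 3 new (f, e, n)
  "dorfenbel" → prefix "dorfen" already present; 3 new (b, e, l)
  "dorfenta" → prefix "dorfen" already present; 2 new (t, a)
  "dorfenpasone" → prefix "dorfen" already present; 6 new (p, a, s, o, n, e)
  "belgal" → 6 new (b, e, l, g, a, l)
Total nodes = 12 + 2 + 3 + 3 + 3 + 2 + 6 + 6 = 37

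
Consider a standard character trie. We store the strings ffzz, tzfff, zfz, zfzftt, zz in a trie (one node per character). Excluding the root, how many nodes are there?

Insert word by word; a character creates a node only if that edge doesn't already exist:
  "ffzz" → 4 new (f, f, z, z)
  "tzfff" → 5 new (t, z, f, f, f)
  "zfz" → 3 new (z, f, z)
  "zfzftt" → prefix "zfz" already present; 3 new (f, t, t)
  "zz" → prefix "z" already present; 1 new (z)
Total nodes = 4 + 5 + 3 + 3 + 1 = 16

16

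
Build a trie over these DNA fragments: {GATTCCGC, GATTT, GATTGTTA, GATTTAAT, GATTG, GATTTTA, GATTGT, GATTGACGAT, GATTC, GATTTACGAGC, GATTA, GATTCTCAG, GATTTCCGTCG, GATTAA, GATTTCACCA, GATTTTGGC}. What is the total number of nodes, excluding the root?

Insert word by word; a character creates a node only if that edge doesn't already exist:
  "GATTCCGC" → 8 new (G, A, T, T, C, C, G, C)
  "GATTT" → prefix "GATT" already present; 1 new (T)
  "GATTGTTA" → prefix "GATT" already present; 4 new (G, T, T, A)
  "GATTTAAT" → prefix "GATTT" already present; 3 new (A, A, T)
  "GATTG" → prefix "GATTG" already present; 0 new (none)
  "GATTTTA" → prefix "GATTT" already present; 2 new (T, A)
  "GATTGT" → prefix "GATTGT" already present; 0 new (none)
  "GATTGACGAT" → prefix "GATTG" already present; 5 new (A, C, G, A, T)
  "GATTC" → prefix "GATTC" already present; 0 new (none)
  "GATTTACGAGC" → prefix "GATTTA" already present; 5 new (C, G, A, G, C)
  "GATTA" → prefix "GATT" already present; 1 new (A)
  "GATTCTCAG" → prefix "GATTC" already present; 4 new (T, C, A, G)
  "GATTTCCGTCG" → prefix "GATTT" already present; 6 new (C, C, G, T, C, G)
  "GATTAA" → prefix "GATTA" already present; 1 new (A)
  "GATTTCACCA" → prefix "GATTTC" already present; 4 new (A, C, C, A)
  "GATTTTGGC" → prefix "GATTTT" already present; 3 new (G, G, C)
Total nodes = 8 + 1 + 4 + 3 + 0 + 2 + 0 + 5 + 0 + 5 + 1 + 4 + 6 + 1 + 4 + 3 = 47

47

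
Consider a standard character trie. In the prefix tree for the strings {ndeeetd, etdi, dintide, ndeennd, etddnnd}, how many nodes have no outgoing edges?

Leaves are exactly the stored words that no other stored word extends.
Those words: "dintide", "etddnnd", "etdi", "ndeeetd", "ndeennd"
Leaf count: 5

5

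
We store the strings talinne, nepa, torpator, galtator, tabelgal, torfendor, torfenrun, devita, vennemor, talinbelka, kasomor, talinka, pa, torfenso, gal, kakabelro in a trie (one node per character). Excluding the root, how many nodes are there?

80

Trace insertions, counting only characters that open a new branch:
  "talinne" → 7 new (t, a, l, i, n, n, e)
  "nepa" → 4 new (n, e, p, a)
  "torpator" → prefix "t" already present; 7 new (o, r, p, a, t, o, r)
  "galtator" → 8 new (g, a, l, t, a, t, o, r)
  "tabelgal" → prefix "ta" already present; 6 new (b, e, l, g, a, l)
  "torfendor" → prefix "tor" already present; 6 new (f, e, n, d, o, r)
  "torfenrun" → prefix "torfen" already present; 3 new (r, u, n)
  "devita" → 6 new (d, e, v, i, t, a)
  "vennemor" → 8 new (v, e, n, n, e, m, o, r)
  "talinbelka" → prefix "talin" already present; 5 new (b, e, l, k, a)
  "kasomor" → 7 new (k, a, s, o, m, o, r)
  "talinka" → prefix "talin" already present; 2 new (k, a)
  "pa" → 2 new (p, a)
  "torfenso" → prefix "torfen" already present; 2 new (s, o)
  "gal" → prefix "gal" already present; 0 new (none)
  "kakabelro" → prefix "ka" already present; 7 new (k, a, b, e, l, r, o)
Total nodes = 7 + 4 + 7 + 8 + 6 + 6 + 3 + 6 + 8 + 5 + 7 + 2 + 2 + 2 + 0 + 7 = 80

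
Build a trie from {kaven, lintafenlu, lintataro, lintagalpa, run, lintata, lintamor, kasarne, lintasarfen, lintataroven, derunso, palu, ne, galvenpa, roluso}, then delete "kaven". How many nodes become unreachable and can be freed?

3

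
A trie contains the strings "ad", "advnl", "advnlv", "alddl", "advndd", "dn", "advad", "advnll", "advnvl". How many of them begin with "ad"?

7

Walk to "ad"; the words in its subtree are exactly those with that prefix.
Matches: "ad", "advad", "advndd", "advnl", "advnll", "advnlv", "advnvl"
Count: 7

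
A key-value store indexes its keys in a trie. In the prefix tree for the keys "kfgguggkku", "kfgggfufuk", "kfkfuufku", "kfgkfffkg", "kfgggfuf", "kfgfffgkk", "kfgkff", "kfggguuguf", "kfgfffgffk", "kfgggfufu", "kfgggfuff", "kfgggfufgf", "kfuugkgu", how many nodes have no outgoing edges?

10

Leaves are exactly the stored words that no other stored word extends.
Those words: "kfgfffgffk", "kfgfffgkk", "kfgggfuff", "kfgggfufgf", "kfgggfufuk", "kfggguuguf", "kfgguggkku", "kfgkfffkg", "kfkfuufku", "kfuugkgu"
Leaf count: 10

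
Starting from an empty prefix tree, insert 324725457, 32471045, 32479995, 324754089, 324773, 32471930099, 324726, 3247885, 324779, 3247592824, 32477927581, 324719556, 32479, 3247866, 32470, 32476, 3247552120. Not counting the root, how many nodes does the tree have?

57

Insert word by word; a character creates a node only if that edge doesn't already exist:
  "324725457" → 9 new (3, 2, 4, 7, 2, 5, 4, 5, 7)
  "32471045" → prefix "3247" already present; 4 new (1, 0, 4, 5)
  "32479995" → prefix "3247" already present; 4 new (9, 9, 9, 5)
  "324754089" → prefix "3247" already present; 5 new (5, 4, 0, 8, 9)
  "324773" → prefix "3247" already present; 2 new (7, 3)
  "32471930099" → prefix "32471" already present; 6 new (9, 3, 0, 0, 9, 9)
  "324726" → prefix "32472" already present; 1 new (6)
  "3247885" → prefix "3247" already present; 3 new (8, 8, 5)
  "324779" → prefix "32477" already present; 1 new (9)
  "3247592824" → prefix "32475" already present; 5 new (9, 2, 8, 2, 4)
  "32477927581" → prefix "324779" already present; 5 new (2, 7, 5, 8, 1)
  "324719556" → prefix "324719" already present; 3 new (5, 5, 6)
  "32479" → prefix "32479" already present; 0 new (none)
  "3247866" → prefix "32478" already present; 2 new (6, 6)
  "32470" → prefix "3247" already present; 1 new (0)
  "32476" → prefix "3247" already present; 1 new (6)
  "3247552120" → prefix "32475" already present; 5 new (5, 2, 1, 2, 0)
Total nodes = 9 + 4 + 4 + 5 + 2 + 6 + 1 + 3 + 1 + 5 + 5 + 3 + 0 + 2 + 1 + 1 + 5 = 57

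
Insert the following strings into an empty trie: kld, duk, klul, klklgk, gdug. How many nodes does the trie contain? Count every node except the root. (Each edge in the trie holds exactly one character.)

16

Trie structure (* marks end of a word):
(root)
├─ d
│  └─ u
│     └─ k *
├─ g
│  └─ d
│     └─ u
│        └─ g *
└─ k
   └─ l
      ├─ d *
      ├─ k
      │  └─ l
      │     └─ g
      │        └─ k *
      └─ u
         └─ l *
Counting every labelled node above: 16.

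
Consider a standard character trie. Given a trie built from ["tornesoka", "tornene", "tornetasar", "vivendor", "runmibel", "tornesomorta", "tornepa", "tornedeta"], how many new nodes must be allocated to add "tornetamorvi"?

"torneta" is already a path in the trie; the remaining "morvi" must be added.
So 12 − 7 = 5 new nodes.

5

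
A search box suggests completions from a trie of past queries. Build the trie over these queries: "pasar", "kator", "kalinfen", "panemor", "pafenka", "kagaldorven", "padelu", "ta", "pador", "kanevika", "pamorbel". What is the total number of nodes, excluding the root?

Count nodes per top-level branch (shared prefixes stored once):
  'k'-branch (kagaldorven, kalinfen, kanevika, kator): 26 nodes
  'p'-branch (padelu, pador, pafenka, pamorbel, panemor, pasar): 27 nodes
  't'-branch (ta): 2 nodes
Sum: 55

55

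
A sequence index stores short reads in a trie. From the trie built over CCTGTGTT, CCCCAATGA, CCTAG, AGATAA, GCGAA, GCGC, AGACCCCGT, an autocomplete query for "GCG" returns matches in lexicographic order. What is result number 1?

Words with prefix "GCG", in lexicographic order: "GCGAA", "GCGC"
Position 1: GCGAA

GCGAA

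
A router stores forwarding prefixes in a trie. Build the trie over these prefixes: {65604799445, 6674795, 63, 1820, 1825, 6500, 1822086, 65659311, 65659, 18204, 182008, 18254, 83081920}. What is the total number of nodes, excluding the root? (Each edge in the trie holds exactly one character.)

46

Count nodes per top-level branch (shared prefixes stored once):
  '1'-branch (1820, 182008, 18204, 1822086, 1825, 18254): 13 nodes
  '6'-branch (63, 6500, 65604799445, 65659, 65659311, 6674795): 25 nodes
  '8'-branch (83081920): 8 nodes
Sum: 46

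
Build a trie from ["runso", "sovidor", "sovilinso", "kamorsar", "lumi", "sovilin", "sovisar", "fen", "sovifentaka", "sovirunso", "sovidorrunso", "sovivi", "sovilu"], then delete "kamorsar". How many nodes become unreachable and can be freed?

8

A node on "kamorsar"'s path can go only if nothing else ends at it or branches off below it.
No other word shares any prefix with "kamorsar", so all 8 of its nodes go.
Nodes removed: 8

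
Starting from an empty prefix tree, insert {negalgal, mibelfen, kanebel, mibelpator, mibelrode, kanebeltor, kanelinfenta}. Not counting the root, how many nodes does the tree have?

Insert word by word; a character creates a node only if that edge doesn't already exist:
  "negalgal" → 8 new (n, e, g, a, l, g, a, l)
  "mibelfen" → 8 new (m, i, b, e, l, f, e, n)
  "kanebel" → 7 new (k, a, n, e, b, e, l)
  "mibelpator" → prefix "mibel" already present; 5 new (p, a, t, o, r)
  "mibelrode" → prefix "mibel" already present; 4 new (r, o, d, e)
  "kanebeltor" → prefix "kanebel" already present; 3 new (t, o, r)
  "kanelinfenta" → prefix "kane" already present; 8 new (l, i, n, f, e, n, t, a)
Total nodes = 8 + 8 + 7 + 5 + 4 + 3 + 8 = 43

43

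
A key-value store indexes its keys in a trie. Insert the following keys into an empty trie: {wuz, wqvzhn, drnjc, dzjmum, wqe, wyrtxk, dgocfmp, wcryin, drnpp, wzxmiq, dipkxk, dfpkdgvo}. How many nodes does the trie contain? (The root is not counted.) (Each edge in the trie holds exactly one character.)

Count nodes per top-level branch (shared prefixes stored once):
  'd'-branch (dfpkdgvo, dgocfmp, dipkxk, drnjc, drnpp, dzjmum): 30 nodes
  'w'-branch (wcryin, wqe, wqvzhn, wuz, wyrtxk, wzxmiq): 24 nodes
Sum: 54

54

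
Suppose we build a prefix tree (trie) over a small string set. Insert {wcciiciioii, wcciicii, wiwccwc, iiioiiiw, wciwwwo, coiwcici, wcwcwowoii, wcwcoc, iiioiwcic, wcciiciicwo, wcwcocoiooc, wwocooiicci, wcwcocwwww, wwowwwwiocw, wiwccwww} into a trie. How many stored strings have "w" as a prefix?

12

Walk to "w"; the words in its subtree are exactly those with that prefix.
Words under "w": wcciicii, wcciiciicwo, wcciiciioii, wciwwwo, wcwcoc, wcwcocoiooc, wcwcocwwww, wcwcwowoii, wiwccwc, wiwccwww, wwocooiicci, wwowwwwiocw
Count: 12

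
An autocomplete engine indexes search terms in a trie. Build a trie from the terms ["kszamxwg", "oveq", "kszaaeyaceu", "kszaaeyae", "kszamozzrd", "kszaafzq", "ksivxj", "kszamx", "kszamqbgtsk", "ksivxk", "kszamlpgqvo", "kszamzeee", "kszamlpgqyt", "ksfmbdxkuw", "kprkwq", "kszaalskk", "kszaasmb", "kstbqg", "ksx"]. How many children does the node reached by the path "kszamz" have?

1

Follow the path "kszamz" to its node, then look at its outgoing edges.
Distinct next characters after "kszamz": e.
That node has 1 child edge.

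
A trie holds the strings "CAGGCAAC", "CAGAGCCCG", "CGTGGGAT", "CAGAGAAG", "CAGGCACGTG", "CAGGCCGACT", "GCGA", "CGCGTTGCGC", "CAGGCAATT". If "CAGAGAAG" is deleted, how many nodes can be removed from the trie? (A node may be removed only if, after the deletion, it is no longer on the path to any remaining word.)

3

A node on "CAGAGAAG"'s path can go only if nothing else ends at it or branches off below it.
The suffix "AAG" (3 nodes) is used only by "CAGAGAAG"; the node for "CAGAG" still has the child "C", so pruning stops there.
Nodes removed: 3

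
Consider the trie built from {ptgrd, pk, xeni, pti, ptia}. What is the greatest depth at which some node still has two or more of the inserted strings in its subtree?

The deepest shared node is where two words last agree before diverging.
"pti" and "ptia" agree on "pti" (3 characters) before diverging; nothing deeper is shared.
Longest shared-prefix length: 3

3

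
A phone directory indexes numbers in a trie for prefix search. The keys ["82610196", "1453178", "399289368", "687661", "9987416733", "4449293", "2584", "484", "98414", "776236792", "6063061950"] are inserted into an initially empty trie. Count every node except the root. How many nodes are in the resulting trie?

75

Insert word by word; a character creates a node only if that edge doesn't already exist:
  "82610196" → 8 new (8, 2, 6, 1, 0, 1, 9, 6)
  "1453178" → 7 new (1, 4, 5, 3, 1, 7, 8)
  "399289368" → 9 new (3, 9, 9, 2, 8, 9, 3, 6, 8)
  "687661" → 6 new (6, 8, 7, 6, 6, 1)
  "9987416733" → 10 new (9, 9, 8, 7, 4, 1, 6, 7, 3, 3)
  "4449293" → 7 new (4, 4, 4, 9, 2, 9, 3)
  "2584" → 4 new (2, 5, 8, 4)
  "484" → prefix "4" already present; 2 new (8, 4)
  "98414" → prefix "9" already present; 4 new (8, 4, 1, 4)
  "776236792" → 9 new (7, 7, 6, 2, 3, 6, 7, 9, 2)
  "6063061950" → prefix "6" already present; 9 new (0, 6, 3, 0, 6, 1, 9, 5, 0)
Total nodes = 8 + 7 + 9 + 6 + 10 + 7 + 4 + 2 + 4 + 9 + 9 = 75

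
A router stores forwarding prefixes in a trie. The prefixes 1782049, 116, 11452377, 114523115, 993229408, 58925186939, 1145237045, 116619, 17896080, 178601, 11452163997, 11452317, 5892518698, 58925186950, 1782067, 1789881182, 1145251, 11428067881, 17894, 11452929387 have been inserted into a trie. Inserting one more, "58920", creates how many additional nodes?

1

Walking "58920" from the root, the first 4 characters ("5892") follow existing edges; "0" is the first miss.
Each of the 1 remaining characters creates one node.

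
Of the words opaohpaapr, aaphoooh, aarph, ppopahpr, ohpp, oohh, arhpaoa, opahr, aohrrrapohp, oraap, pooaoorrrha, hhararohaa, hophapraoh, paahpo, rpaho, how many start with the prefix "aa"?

2

Filter for entries beginning with "aa":
Matches: "aaphoooh", "aarph"
Count: 2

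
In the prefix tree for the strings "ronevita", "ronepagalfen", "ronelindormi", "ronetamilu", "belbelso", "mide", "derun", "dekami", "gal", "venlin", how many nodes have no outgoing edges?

10

Leaves are exactly the stored words that no other stored word extends.
Those words: "belbelso", "dekami", "derun", "gal", "mide", "ronelindormi", "ronepagalfen", "ronetamilu", "ronevita", "venlin"
Leaf count: 10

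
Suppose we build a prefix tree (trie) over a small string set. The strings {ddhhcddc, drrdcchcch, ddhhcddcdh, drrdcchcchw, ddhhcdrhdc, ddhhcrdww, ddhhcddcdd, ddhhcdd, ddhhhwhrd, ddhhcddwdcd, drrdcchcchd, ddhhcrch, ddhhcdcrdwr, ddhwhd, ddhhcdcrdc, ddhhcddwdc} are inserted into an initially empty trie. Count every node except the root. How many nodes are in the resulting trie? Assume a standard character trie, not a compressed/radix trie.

50

For each word, the new-node count is its length minus the longest prefix already in the trie:
  "ddhhcddc" → 8 new (d, d, h, h, c, d, d, c)
  "drrdcchcch" → prefix "d" already present; 9 new (r, r, d, c, c, h, c, c, h)
  "ddhhcddcdh" → prefix "ddhhcddc" already present; 2 new (d, h)
  "drrdcchcchw" → prefix "drrdcchcch" already present; 1 new (w)
  "ddhhcdrhdc" → prefix "ddhhcd" already present; 4 new (r, h, d, c)
  "ddhhcrdww" → prefix "ddhhc" already present; 4 new (r, d, w, w)
  "ddhhcddcdd" → prefix "ddhhcddcd" already present; 1 new (d)
  "ddhhcdd" → prefix "ddhhcdd" already present; 0 new (none)
  "ddhhhwhrd" → prefix "ddhh" already present; 5 new (h, w, h, r, d)
  "ddhhcddwdcd" → prefix "ddhhcdd" already present; 4 new (w, d, c, d)
  "drrdcchcchd" → prefix "drrdcchcch" already present; 1 new (d)
  "ddhhcrch" → prefix "ddhhcr" already present; 2 new (c, h)
  "ddhhcdcrdwr" → prefix "ddhhcd" already present; 5 new (c, r, d, w, r)
  "ddhwhd" → prefix "ddh" already present; 3 new (w, h, d)
  "ddhhcdcrdc" → prefix "ddhhcdcrd" already present; 1 new (c)
  "ddhhcddwdc" → prefix "ddhhcddwdc" already present; 0 new (none)
Total nodes = 8 + 9 + 2 + 1 + 4 + 4 + 1 + 0 + 5 + 4 + 1 + 2 + 5 + 3 + 1 + 0 = 50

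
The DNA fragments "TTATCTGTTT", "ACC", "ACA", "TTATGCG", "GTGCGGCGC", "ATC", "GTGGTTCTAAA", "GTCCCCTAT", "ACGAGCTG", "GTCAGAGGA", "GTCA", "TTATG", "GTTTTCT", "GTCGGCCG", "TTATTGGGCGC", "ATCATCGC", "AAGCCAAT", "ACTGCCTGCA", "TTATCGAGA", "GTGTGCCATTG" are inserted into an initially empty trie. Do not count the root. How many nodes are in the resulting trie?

For each word, the new-node count is its length minus the longest prefix already in the trie:
  "TTATCTGTTT" → 10 new (T, T, A, T, C, T, G, T, T, T)
  "ACC" → 3 new (A, C, C)
  "ACA" → prefix "AC" already present; 1 new (A)
  "TTATGCG" → prefix "TTAT" already present; 3 new (G, C, G)
  "GTGCGGCGC" → 9 new (G, T, G, C, G, G, C, G, C)
  "ATC" → prefix "A" already present; 2 new (T, C)
  "GTGGTTCTAAA" → prefix "GTG" already present; 8 new (G, T, T, C, T, A, A, A)
  "GTCCCCTAT" → prefix "GT" already present; 7 new (C, C, C, C, T, A, T)
  "ACGAGCTG" → prefix "AC" already present; 6 new (G, A, G, C, T, G)
  "GTCAGAGGA" → prefix "GTC" already present; 6 new (A, G, A, G, G, A)
  "GTCA" → prefix "GTCA" already present; 0 new (none)
  "TTATG" → prefix "TTATG" already present; 0 new (none)
  "GTTTTCT" → prefix "GT" already present; 5 new (T, T, T, C, T)
  "GTCGGCCG" → prefix "GTC" already present; 5 new (G, G, C, C, G)
  "TTATTGGGCGC" → prefix "TTAT" already present; 7 new (T, G, G, G, C, G, C)
  "ATCATCGC" → prefix "ATC" already present; 5 new (A, T, C, G, C)
  "AAGCCAAT" → prefix "A" already present; 7 new (A, G, C, C, A, A, T)
  "ACTGCCTGCA" → prefix "AC" already present; 8 new (T, G, C, C, T, G, C, A)
  "TTATCGAGA" → prefix "TTATC" already present; 4 new (G, A, G, A)
  "GTGTGCCATTG" → prefix "GTG" already present; 8 new (T, G, C, C, A, T, T, G)
Total nodes = 10 + 3 + 1 + 3 + 9 + 2 + 8 + 7 + 6 + 6 + 0 + 0 + 5 + 5 + 7 + 5 + 7 + 8 + 4 + 8 = 104

104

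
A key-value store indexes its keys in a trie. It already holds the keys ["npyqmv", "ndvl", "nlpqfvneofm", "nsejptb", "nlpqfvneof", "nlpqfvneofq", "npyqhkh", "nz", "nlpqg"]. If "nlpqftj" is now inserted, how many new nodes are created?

The longest prefix of "nlpqftj" already in the trie is "nlpqf" (length 5).
New nodes needed: |"nlpqftj"| − 5 = 7 − 5 = 2.

2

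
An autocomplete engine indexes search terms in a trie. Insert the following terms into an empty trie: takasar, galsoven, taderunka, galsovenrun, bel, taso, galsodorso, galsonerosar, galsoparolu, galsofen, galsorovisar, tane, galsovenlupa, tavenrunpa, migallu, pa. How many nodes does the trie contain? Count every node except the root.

81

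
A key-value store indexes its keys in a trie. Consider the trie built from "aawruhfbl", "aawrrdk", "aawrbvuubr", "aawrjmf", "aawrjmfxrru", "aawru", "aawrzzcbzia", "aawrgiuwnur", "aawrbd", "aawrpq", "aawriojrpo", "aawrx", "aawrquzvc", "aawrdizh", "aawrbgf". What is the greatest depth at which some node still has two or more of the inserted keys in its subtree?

7

Look for the deepest trie node that still has at least two words in its subtree.
"aawrjmf" and "aawrjmfxrru" agree on "aawrjmf" (7 characters) before diverging; nothing deeper is shared.
Longest shared-prefix length: 7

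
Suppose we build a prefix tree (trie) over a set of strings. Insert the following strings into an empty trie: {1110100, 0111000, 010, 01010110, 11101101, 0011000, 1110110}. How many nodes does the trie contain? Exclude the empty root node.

29

Trie structure (* marks end of a word):
(root)
├─ 0
│  ├─ 0
│  │  └─ 1
│  │     └─ 1
│  │        └─ 0
│  │           └─ 0
│  │              └─ 0 *
│  └─ 1
│     ├─ 0 *
│     │  └─ 1
│     │     └─ 0
│     │        └─ 1
│     │           └─ 1
│     │              └─ 0 *
│     └─ 1
│        └─ 1
│           └─ 0
│              └─ 0
│                 └─ 0 *
└─ 1
   └─ 1
      └─ 1
         └─ 0
            └─ 1
               ├─ 0
               │  └─ 0 *
               └─ 1
                  └─ 0 *
                     └─ 1 *
Counting every labelled node above: 29.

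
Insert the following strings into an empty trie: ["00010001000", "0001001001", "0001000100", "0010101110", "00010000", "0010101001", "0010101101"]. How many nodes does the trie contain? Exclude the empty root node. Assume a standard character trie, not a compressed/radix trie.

29

Trace insertions, counting only characters that open a new branch:
  "00010001000" → 11 new (0, 0, 0, 1, 0, 0, 0, 1, 0, 0, 0)
  "0001001001" → prefix "000100" already present; 4 new (1, 0, 0, 1)
  "0001000100" → prefix "0001000100" already present; 0 new (none)
  "0010101110" → prefix "00" already present; 8 new (1, 0, 1, 0, 1, 1, 1, 0)
  "00010000" → prefix "0001000" already present; 1 new (0)
  "0010101001" → prefix "0010101" already present; 3 new (0, 0, 1)
  "0010101101" → prefix "00101011" already present; 2 new (0, 1)
Total nodes = 11 + 4 + 0 + 8 + 1 + 3 + 2 = 29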